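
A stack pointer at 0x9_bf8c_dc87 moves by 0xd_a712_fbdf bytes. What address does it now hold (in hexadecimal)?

Add column by column in base 16, right to left:
  7+f = 6 carry 1
  8+d+1 = 6 carry 1
  c+b+1 = 8 carry 1
  d+f+1 = d carry 1
  c+2+1 = f
  8+1 = 9
  f+7 = 6 carry 1
  b+a+1 = 6 carry 1
  9+d+1 = 7 carry 1
  final carry 1

0x17669fd866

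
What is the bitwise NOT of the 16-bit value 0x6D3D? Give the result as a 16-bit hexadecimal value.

Each hex digit d becomes F−d:
  6→9, D→2, 3→C, D→2

0x92C2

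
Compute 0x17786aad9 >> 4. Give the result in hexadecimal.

0x17786aad

Shifting right by 4 bits = 1 hex digit: drop the last 1.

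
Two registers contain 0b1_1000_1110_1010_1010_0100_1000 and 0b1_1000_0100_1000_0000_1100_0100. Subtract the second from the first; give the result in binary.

Subtract column by column in base 2:
  0-0 → 0
  0-0 → 0
  0-1 → 1 (borrow)
  1-0-1 → 0
  0-0 → 0
  0-0 → 0
  1-1 → 0
  0-1 → 1 (borrow)
  0-0-1 → 1 (borrow)
  1-0-1 → 0
  0-0 → 0
  1-0 → 1
  0-0 → 0
  1-0 → 1
  0-0 → 0
  1-1 → 0
  0-0 → 0
  1-0 → 1
  1-1 → 0
  1-0 → 1
  0-0 → 0
  0-0 → 0
  0-0 → 0
  1-1 → 0
  1-1 → 0

0b10100010100110000100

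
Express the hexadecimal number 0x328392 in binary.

0b1100101000001110010010

Expand each hex digit to 4 bits: 3=0011 2=0010 8=1000 3=0011 9=1001 2=0010.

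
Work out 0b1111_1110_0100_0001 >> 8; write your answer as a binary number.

Right shift by 8: drop the 8 least-significant bits.

0b11111110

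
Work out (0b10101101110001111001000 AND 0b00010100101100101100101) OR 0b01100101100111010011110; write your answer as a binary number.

0b1100101100111111011110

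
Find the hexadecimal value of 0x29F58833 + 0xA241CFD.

Add column by column in base 16, right to left:
  3+D = 0 carry 1
  3+F+1 = 3 carry 1
  8+C+1 = 5 carry 1
  8+1+1 = A
  5+4 = 9
  F+2 = 1 carry 1
  9+A+1 = 4 carry 1
  2+0+1 = 3

0x3419A530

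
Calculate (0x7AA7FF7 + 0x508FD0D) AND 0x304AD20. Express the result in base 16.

0x2D00

Add column by column in base 16, right to left:
  7+D = 4 carry 1
  F+0+1 = 0 carry 1
  F+D+1 = D carry 1
  7+F+1 = 7 carry 1
  A+8+1 = 3 carry 1
  A+0+1 = B
  7+5 = C
Sum = 0xCB37D04; now AND with 0x304AD20:
  C&3=0, B&0=0, 3&4=0, 7&A=2, D&D=D, 0&2=0, 4&0=0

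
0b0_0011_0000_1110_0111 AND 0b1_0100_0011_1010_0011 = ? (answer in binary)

0b00000000010100011

AND bit by bit (1 only where both bits are 1):
  00011000011100111
& 10100001110100011
= 00000000010100011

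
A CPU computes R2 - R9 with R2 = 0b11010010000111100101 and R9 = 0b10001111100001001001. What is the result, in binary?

0b1000010100110011100

Subtract column by column in base 2:
  1-1 → 0
  0-0 → 0
  1-0 → 1
  0-1 → 1 (borrow)
  0-0-1 → 1 (borrow)
  1-0-1 → 0
  1-1 → 0
  1-0 → 1
  1-0 → 1
  0-0 → 0
  0-0 → 0
  0-1 → 1 (borrow)
  0-1-1 → 0 (borrow)
  1-1-1 → 1 (borrow)
  0-1-1 → 0 (borrow)
  0-1-1 → 0 (borrow)
  1-0-1 → 0
  0-0 → 0
  1-0 → 1
  1-1 → 0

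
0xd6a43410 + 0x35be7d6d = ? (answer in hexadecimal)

0x10c62b17d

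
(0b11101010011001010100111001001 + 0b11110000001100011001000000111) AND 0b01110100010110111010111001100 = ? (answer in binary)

0b1010000000100101000111000000

Add column by column in base 2, right to left:
  1+1 = 0 carry 1
  0+1+1 = 0 carry 1
  0+1+1 = 0 carry 1
  1+0+1 = 0 carry 1
  0+0+1 = 1
  0+0 = 0
  1+0 = 1
  1+0 = 1
  1+0 = 1
  0+1 = 1
  0+0 = 0
  1+0 = 1
  0+1 = 1
  1+1 = 0 carry 1
  0+0+1 = 1
  1+0 = 1
  0+0 = 0
  0+1 = 1
  1+1 = 0 carry 1
  1+0+1 = 0 carry 1
  0+0+1 = 1
  0+0 = 0
  1+0 = 1
  0+0 = 0
  1+0 = 1
  0+1 = 1
  1+1 = 0 carry 1
  1+1+1 = 1 carry 1
  1+1+1 = 1 carry 1
  final carry 1
Sum = 0b111011010100101101101111010000; now AND with 0b01110100010110111010111001100:
  111011010100101101101111010000
& 001110100010110111010111001100
= 001010000000100101000111000000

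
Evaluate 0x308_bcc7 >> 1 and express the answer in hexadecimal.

1 bits is not a whole number of base-16 digits; in binary: 11000010001011110011000111 >> 1 = 1100001000101111001100011.

0x1845e63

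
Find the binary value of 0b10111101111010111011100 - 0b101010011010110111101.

0b10010011100000000011111

Subtract column by column in base 2:
  0-1 → 1 (borrow)
  0-0-1 → 1 (borrow)
  1-1-1 → 1 (borrow)
  1-1-1 → 1 (borrow)
  1-1-1 → 1 (borrow)
  0-1-1 → 0 (borrow)
  1-0-1 → 0
  1-1 → 0
  1-1 → 0
  0-0 → 0
  1-1 → 0
  0-0 → 0
  1-1 → 0
  1-1 → 0
  1-0 → 1
  1-0 → 1
  0-1 → 1 (borrow)
  1-0-1 → 0
  1-1 → 0
  1-0 → 1
  1-1 → 0
  0-0 → 0
  1-0 → 1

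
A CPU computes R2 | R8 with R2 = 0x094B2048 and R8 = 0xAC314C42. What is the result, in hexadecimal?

OR each hex digit independently (no carries):
  0|A=A, 9|C=D, 4|3=7, B|1=B, 2|4=6, 0|C=C, 4|4=4, 8|2=A

0xAD7B6C4A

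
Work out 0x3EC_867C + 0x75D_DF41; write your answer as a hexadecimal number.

0xB4A65BD

Add column by column in base 16, right to left:
  C+1 = D
  7+4 = B
  6+F = 5 carry 1
  8+D+1 = 6 carry 1
  C+D+1 = A carry 1
  E+5+1 = 4 carry 1
  3+7+1 = B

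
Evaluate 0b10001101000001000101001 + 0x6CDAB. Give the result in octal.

0o23247724

0b10001101000001000101001 = 0o21501051 in octal.
0x6CDAB = 0o1546653 in octal.
Add column by column in base 8, right to left:
  1+3 = 4
  5+5 = 2 carry 1
  0+6+1 = 7
  1+6 = 7
  0+4 = 4
  5+5 = 2 carry 1
  1+1+1 = 3
  2+0 = 2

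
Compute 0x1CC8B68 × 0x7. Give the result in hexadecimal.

Multiply each base-16 digit by 7, carrying:
  8×7 = 56 → write 8 carry 3
  6×7+3 = 45 → write D carry 2
  B×7+2 = 79 → write F carry 4
  8×7+4 = 60 → write C carry 3
  C×7+3 = 87 → write 7 carry 5
  C×7+5 = 89 → write 9 carry 5
  1×7+5 = 12 → write C

0xC97CFD8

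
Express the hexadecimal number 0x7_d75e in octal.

0o1753536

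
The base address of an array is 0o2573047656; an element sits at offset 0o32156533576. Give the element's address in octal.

0o34751603454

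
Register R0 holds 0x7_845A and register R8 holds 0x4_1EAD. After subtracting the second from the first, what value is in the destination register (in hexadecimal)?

0x365AD

Subtract column by column in base 16:
  A-D → D (borrow)
  5-A-1 → A (borrow)
  4-E-1 → 5 (borrow)
  8-1-1 → 6
  7-4 → 3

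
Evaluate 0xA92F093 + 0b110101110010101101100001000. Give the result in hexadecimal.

0x114C4B9B

0b110101110010101101100001000 = 0x6B95B08 in hexadecimal.
Add column by column in base 16, right to left:
  3+8 = B
  9+0 = 9
  0+B = B
  F+5 = 4 carry 1
  2+9+1 = C
  9+B = 4 carry 1
  A+6+1 = 1 carry 1
  final carry 1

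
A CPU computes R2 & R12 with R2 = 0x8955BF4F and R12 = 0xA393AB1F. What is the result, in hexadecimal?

AND each hex digit independently (no carries):
  8&A=8, 9&3=1, 5&9=1, 5&3=1, B&A=A, F&B=B, 4&1=0, F&F=F

0x8111AB0F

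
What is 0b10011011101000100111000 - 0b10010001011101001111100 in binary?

Subtract column by column in base 2:
  0-0 → 0
  0-0 → 0
  0-1 → 1 (borrow)
  1-1-1 → 1 (borrow)
  1-1-1 → 1 (borrow)
  1-1-1 → 1 (borrow)
  0-1-1 → 0 (borrow)
  0-0-1 → 1 (borrow)
  1-0-1 → 0
  0-1 → 1 (borrow)
  0-0-1 → 1 (borrow)
  0-1-1 → 0 (borrow)
  1-1-1 → 1 (borrow)
  0-1-1 → 0 (borrow)
  1-0-1 → 0
  1-1 → 0
  1-0 → 1
  0-0 → 0
  1-0 → 1
  1-1 → 0
  0-0 → 0
  0-0 → 0
  1-1 → 0

0b1010001011010111100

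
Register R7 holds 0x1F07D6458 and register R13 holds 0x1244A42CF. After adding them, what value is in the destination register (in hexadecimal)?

Add column by column in base 16, right to left:
  8+F = 7 carry 1
  5+C+1 = 2 carry 1
  4+2+1 = 7
  6+4 = A
  D+A = 7 carry 1
  7+4+1 = C
  0+4 = 4
  F+2 = 1 carry 1
  1+1+1 = 3

0x314C7A727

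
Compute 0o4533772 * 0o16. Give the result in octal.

0o101407654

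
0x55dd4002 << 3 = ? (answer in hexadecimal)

3 bits is not a whole number of base-16 digits; in binary: 1010101110111010100000000000010 << 3 = 1010101110111010100000000000010000.

0x2aeea0010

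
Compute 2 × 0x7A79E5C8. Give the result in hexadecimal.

Multiply each base-16 digit by 2, carrying:
  8×2 = 16 → write 0 carry 1
  C×2+1 = 25 → write 9 carry 1
  5×2+1 = 11 → write B
  E×2 = 28 → write C carry 1
  9×2+1 = 19 → write 3 carry 1
  7×2+1 = 15 → write F
  A×2 = 20 → write 4 carry 1
  7×2+1 = 15 → write F

0xF4F3CB90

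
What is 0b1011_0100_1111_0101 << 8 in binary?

0b101101001111010100000000

Left shift by 8: append 8 zero bits.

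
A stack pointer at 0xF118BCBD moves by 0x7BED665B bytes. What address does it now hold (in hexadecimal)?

Add column by column in base 16, right to left:
  D+B = 8 carry 1
  B+5+1 = 1 carry 1
  C+6+1 = 3 carry 1
  B+6+1 = 2 carry 1
  8+D+1 = 6 carry 1
  1+E+1 = 0 carry 1
  1+B+1 = D
  F+7 = 6 carry 1
  final carry 1

0x16D062318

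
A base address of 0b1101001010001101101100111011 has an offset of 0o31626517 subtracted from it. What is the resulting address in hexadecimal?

0xCC1ADEC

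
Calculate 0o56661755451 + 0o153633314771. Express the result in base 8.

0o232515272442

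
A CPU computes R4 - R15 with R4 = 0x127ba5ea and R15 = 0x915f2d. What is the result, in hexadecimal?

Subtract column by column in base 16:
  a-d → d (borrow)
  e-2-1 → b
  5-f → 6 (borrow)
  a-5-1 → 4
  b-1 → a
  7-9 → e (borrow)
  2-0-1 → 1
  1-0 → 1

0x11ea46bd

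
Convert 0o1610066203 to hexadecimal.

0xE206C83

Each octal digit is 3 bits: 1=001 6=110 1=001 0=000 0=000 6=110 6=110 2=010 0=000 3=011.
Group the bits into nibbles: 1110 0010 0000 0110 1100 1000 0011 → E206C83.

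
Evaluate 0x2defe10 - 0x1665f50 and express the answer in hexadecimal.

0x1789ec0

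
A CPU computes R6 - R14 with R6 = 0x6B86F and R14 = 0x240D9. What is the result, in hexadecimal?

Subtract column by column in base 16:
  F-9 → 6
  6-D → 9 (borrow)
  8-0-1 → 7
  B-4 → 7
  6-2 → 4

0x47796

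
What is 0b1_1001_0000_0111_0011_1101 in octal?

0o6203475

Group the bits in threes: 110 010 000 011 100 111 101 → 6203475.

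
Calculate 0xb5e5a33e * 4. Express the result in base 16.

0x2d7968cf8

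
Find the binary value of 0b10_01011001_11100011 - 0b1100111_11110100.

0b11111000111101111

Subtract column by column in base 2:
  1-0 → 1
  1-0 → 1
  0-1 → 1 (borrow)
  0-0-1 → 1 (borrow)
  0-1-1 → 0 (borrow)
  1-1-1 → 1 (borrow)
  1-1-1 → 1 (borrow)
  1-1-1 → 1 (borrow)
  1-1-1 → 1 (borrow)
  0-1-1 → 0 (borrow)
  0-1-1 → 0 (borrow)
  1-0-1 → 0
  1-0 → 1
  0-1 → 1 (borrow)
  1-1-1 → 1 (borrow)
  0-0-1 → 1 (borrow)
  0-0-1 → 1 (borrow)
  1-0-1 → 0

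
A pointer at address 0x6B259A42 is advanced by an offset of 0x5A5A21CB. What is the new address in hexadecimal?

0xC57FBC0D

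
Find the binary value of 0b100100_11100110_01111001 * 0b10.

Multiply each base-2 digit by 2, carrying:
  1×2 = 2 → write 0 carry 1
  0×2+1 = 1 → write 1
  0×2 = 0 → write 0
  1×2 = 2 → write 0 carry 1
  1×2+1 = 3 → write 1 carry 1
  1×2+1 = 3 → write 1 carry 1
  1×2+1 = 3 → write 1 carry 1
  0×2+1 = 1 → write 1
  0×2 = 0 → write 0
  1×2 = 2 → write 0 carry 1
  1×2+1 = 3 → write 1 carry 1
  0×2+1 = 1 → write 1
  0×2 = 0 → write 0
  1×2 = 2 → write 0 carry 1
  1×2+1 = 3 → write 1 carry 1
  1×2+1 = 3 → write 1 carry 1
  0×2+1 = 1 → write 1
  0×2 = 0 → write 0
  1×2 = 2 → write 0 carry 1
  0×2+1 = 1 → write 1
  0×2 = 0 → write 0
  1×2 = 2 → write 0 carry 1
  remaining carry: 1

0b10010011100110011110010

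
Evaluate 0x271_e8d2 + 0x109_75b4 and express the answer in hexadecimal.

Add column by column in base 16, right to left:
  2+4 = 6
  d+b = 8 carry 1
  8+5+1 = e
  e+7 = 5 carry 1
  1+9+1 = b
  7+0 = 7
  2+1 = 3

0x37b5e86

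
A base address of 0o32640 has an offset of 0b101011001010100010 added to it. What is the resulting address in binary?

0o32640 = 0b11010110100000 in binary.
Add column by column in base 2, right to left:
  0+0 = 0
  0+1 = 1
  0+0 = 0
  0+0 = 0
  0+0 = 0
  1+1 = 0 carry 1
  0+0+1 = 1
  1+1 = 0 carry 1
  1+0+1 = 0 carry 1
  0+1+1 = 0 carry 1
  1+0+1 = 0 carry 1
  0+0+1 = 1
  1+1 = 0 carry 1
  1+1+1 = 1 carry 1
  0+0+1 = 1
  0+1 = 1
  0+0 = 0
  0+1 = 1

0b101110100001000010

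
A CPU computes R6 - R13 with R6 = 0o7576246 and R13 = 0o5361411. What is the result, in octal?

0o2214635

Subtract column by column in base 8:
  6-1 → 5
  4-1 → 3
  2-4 → 6 (borrow)
  6-1-1 → 4
  7-6 → 1
  5-3 → 2
  7-5 → 2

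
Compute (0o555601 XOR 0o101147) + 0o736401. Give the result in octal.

0o1413347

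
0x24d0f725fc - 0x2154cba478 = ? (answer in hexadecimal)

0x37c2b8184

Subtract column by column in base 16:
  c-8 → 4
  f-7 → 8
  5-4 → 1
  2-a → 8 (borrow)
  7-b-1 → b (borrow)
  f-c-1 → 2
  0-4 → c (borrow)
  d-5-1 → 7
  4-1 → 3
  2-2 → 0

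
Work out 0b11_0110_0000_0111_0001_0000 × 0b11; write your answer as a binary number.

0b101000100001010100110000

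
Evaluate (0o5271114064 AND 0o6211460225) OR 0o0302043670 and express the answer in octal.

0o4313043674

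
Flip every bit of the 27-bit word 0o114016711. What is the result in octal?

Each oct digit d becomes 7−d:
  1→6, 1→6, 4→3, 0→7, 1→6, 6→1, 7→0, 1→6, 1→6

0o663761066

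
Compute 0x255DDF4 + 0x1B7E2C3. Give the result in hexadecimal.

0x40DC0B7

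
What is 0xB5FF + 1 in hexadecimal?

0xB600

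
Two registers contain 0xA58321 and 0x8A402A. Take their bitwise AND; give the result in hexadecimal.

0x800020

AND each hex digit independently (no carries):
  A&8=8, 5&A=0, 8&4=0, 3&0=0, 2&2=2, 1&A=0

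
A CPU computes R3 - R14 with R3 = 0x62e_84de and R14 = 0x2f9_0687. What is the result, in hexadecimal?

Subtract column by column in base 16:
  e-7 → 7
  d-8 → 5
  4-6 → e (borrow)
  8-0-1 → 7
  e-9 → 5
  2-f → 3 (borrow)
  6-2-1 → 3

0x3357e57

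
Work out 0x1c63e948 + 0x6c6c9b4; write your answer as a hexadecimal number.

Add column by column in base 16, right to left:
  8+4 = c
  4+b = f
  9+9 = 2 carry 1
  e+c+1 = b carry 1
  3+6+1 = a
  6+c = 2 carry 1
  c+6+1 = 3 carry 1
  1+0+1 = 2

0x232ab2fc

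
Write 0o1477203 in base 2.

Each octal digit is 3 bits: 1=001 4=100 7=111 7=111 2=010 0=000 3=011.

0b1100111111010000011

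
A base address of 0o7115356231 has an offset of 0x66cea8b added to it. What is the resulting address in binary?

0o7115356231 = 0b111001001101011101110010011001 in binary.
0x66cea8b = 0b110011011001110101010001011 in binary.
Add column by column in base 2, right to left:
  1+1 = 0 carry 1
  0+1+1 = 0 carry 1
  0+0+1 = 1
  1+1 = 0 carry 1
  1+0+1 = 0 carry 1
  0+0+1 = 1
  0+0 = 0
  1+1 = 0 carry 1
  0+0+1 = 1
  0+1 = 1
  1+0 = 1
  1+1 = 0 carry 1
  1+0+1 = 0 carry 1
  0+1+1 = 0 carry 1
  1+1+1 = 1 carry 1
  1+1+1 = 1 carry 1
  1+0+1 = 0 carry 1
  0+0+1 = 1
  1+1 = 0 carry 1
  0+1+1 = 0 carry 1
  1+0+1 = 0 carry 1
  1+1+1 = 1 carry 1
  0+1+1 = 0 carry 1
  0+0+1 = 1
  1+0 = 1
  0+1 = 1
  0+1 = 1
  1+0 = 1
  1+0 = 1
  1+0 = 1

0b111111101000101100011100100100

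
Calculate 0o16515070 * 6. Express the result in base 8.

0o127716520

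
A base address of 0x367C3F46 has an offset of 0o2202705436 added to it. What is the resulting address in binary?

0b1001000100001111100101001100100

0x367C3F46 = 0b110110011111000011111101000110 in binary.
0o2202705436 = 0b10010000010111000101100011110 in binary.
Add column by column in base 2, right to left:
  0+0 = 0
  1+1 = 0 carry 1
  1+1+1 = 1 carry 1
  0+1+1 = 0 carry 1
  0+1+1 = 0 carry 1
  0+0+1 = 1
  1+0 = 1
  0+0 = 0
  1+1 = 0 carry 1
  1+1+1 = 1 carry 1
  1+0+1 = 0 carry 1
  1+1+1 = 1 carry 1
  1+0+1 = 0 carry 1
  1+0+1 = 0 carry 1
  0+0+1 = 1
  0+1 = 1
  0+1 = 1
  0+1 = 1
  1+0 = 1
  1+1 = 0 carry 1
  1+0+1 = 0 carry 1
  1+0+1 = 0 carry 1
  1+0+1 = 0 carry 1
  0+0+1 = 1
  0+0 = 0
  1+1 = 0 carry 1
  1+0+1 = 0 carry 1
  0+0+1 = 1
  1+1 = 0 carry 1
  1+0+1 = 0 carry 1
  final carry 1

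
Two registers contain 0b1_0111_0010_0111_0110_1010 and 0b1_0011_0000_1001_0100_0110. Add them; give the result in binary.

0b1010100011000010110000

Add column by column in base 2, right to left:
  0+0 = 0
  1+1 = 0 carry 1
  0+1+1 = 0 carry 1
  1+0+1 = 0 carry 1
  0+0+1 = 1
  1+0 = 1
  1+1 = 0 carry 1
  0+0+1 = 1
  1+1 = 0 carry 1
  1+0+1 = 0 carry 1
  1+0+1 = 0 carry 1
  0+1+1 = 0 carry 1
  0+0+1 = 1
  1+0 = 1
  0+0 = 0
  0+0 = 0
  1+1 = 0 carry 1
  1+1+1 = 1 carry 1
  1+0+1 = 0 carry 1
  0+0+1 = 1
  1+1 = 0 carry 1
  final carry 1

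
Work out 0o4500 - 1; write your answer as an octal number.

The trailing 2 digits are 0, so subtracting 1 borrows through: they become 7 and the next digit up decrements.

0o4477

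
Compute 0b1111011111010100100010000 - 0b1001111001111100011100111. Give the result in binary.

Subtract column by column in base 2:
  0-1 → 1 (borrow)
  0-1-1 → 0 (borrow)
  0-1-1 → 0 (borrow)
  0-0-1 → 1 (borrow)
  1-0-1 → 0
  0-1 → 1 (borrow)
  0-1-1 → 0 (borrow)
  0-1-1 → 0 (borrow)
  1-0-1 → 0
  0-0 → 0
  0-0 → 0
  1-1 → 0
  0-1 → 1 (borrow)
  1-1-1 → 1 (borrow)
  0-1-1 → 0 (borrow)
  1-1-1 → 1 (borrow)
  1-0-1 → 0
  1-0 → 1
  1-1 → 0
  1-1 → 0
  0-1 → 1 (borrow)
  1-1-1 → 1 (borrow)
  1-0-1 → 0
  1-0 → 1
  1-1 → 0

0b101100101011000000101001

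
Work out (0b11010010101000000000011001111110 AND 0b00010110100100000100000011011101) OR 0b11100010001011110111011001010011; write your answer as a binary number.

0b11110010101011110111011001011111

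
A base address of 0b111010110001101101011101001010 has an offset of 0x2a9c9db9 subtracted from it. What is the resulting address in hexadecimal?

0b111010110001101101011101001010 = 0x3ac6d74a in hexadecimal.
Subtract column by column in base 16:
  a-9 → 1
  4-b → 9 (borrow)
  7-d-1 → 9 (borrow)
  d-9-1 → 3
  6-c → a (borrow)
  c-9-1 → 2
  a-a → 0
  3-2 → 1

0x102a3991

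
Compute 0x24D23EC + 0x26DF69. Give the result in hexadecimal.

0x2740355

Add column by column in base 16, right to left:
  C+9 = 5 carry 1
  E+6+1 = 5 carry 1
  3+F+1 = 3 carry 1
  2+D+1 = 0 carry 1
  D+6+1 = 4 carry 1
  4+2+1 = 7
  2+0 = 2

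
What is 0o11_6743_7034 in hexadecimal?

0x9DE3E1C

Each octal digit is 3 bits: 1=001 1=001 6=110 7=111 4=100 3=011 7=111 0=000 3=011 4=100.
Group the bits into nibbles: 1001 1101 1110 0011 1110 0001 1100 → 9DE3E1C.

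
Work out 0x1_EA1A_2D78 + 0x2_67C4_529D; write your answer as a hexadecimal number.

0x451DE8015

Add column by column in base 16, right to left:
  8+D = 5 carry 1
  7+9+1 = 1 carry 1
  D+2+1 = 0 carry 1
  2+5+1 = 8
  A+4 = E
  1+C = D
  A+7 = 1 carry 1
  E+6+1 = 5 carry 1
  1+2+1 = 4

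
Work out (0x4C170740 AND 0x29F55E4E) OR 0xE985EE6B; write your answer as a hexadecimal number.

0xE995EE6B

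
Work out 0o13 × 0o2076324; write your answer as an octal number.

0o27256434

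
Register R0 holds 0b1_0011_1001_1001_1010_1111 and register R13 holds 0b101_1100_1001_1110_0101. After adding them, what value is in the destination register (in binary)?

0b110010110001110010100

Add column by column in base 2, right to left:
  1+1 = 0 carry 1
  1+0+1 = 0 carry 1
  1+1+1 = 1 carry 1
  1+0+1 = 0 carry 1
  0+0+1 = 1
  1+1 = 0 carry 1
  0+1+1 = 0 carry 1
  1+1+1 = 1 carry 1
  1+1+1 = 1 carry 1
  0+0+1 = 1
  0+0 = 0
  1+1 = 0 carry 1
  1+0+1 = 0 carry 1
  0+0+1 = 1
  0+1 = 1
  1+1 = 0 carry 1
  1+1+1 = 1 carry 1
  1+0+1 = 0 carry 1
  0+1+1 = 0 carry 1
  0+0+1 = 1
  1+0 = 1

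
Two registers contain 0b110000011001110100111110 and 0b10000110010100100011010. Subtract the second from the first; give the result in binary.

Subtract column by column in base 2:
  0-0 → 0
  1-1 → 0
  1-0 → 1
  1-1 → 0
  1-1 → 0
  1-0 → 1
  0-0 → 0
  0-0 → 0
  1-1 → 0
  0-0 → 0
  1-0 → 1
  1-1 → 0
  1-0 → 1
  0-1 → 1 (borrow)
  0-0-1 → 1 (borrow)
  1-0-1 → 0
  1-1 → 0
  0-1 → 1 (borrow)
  0-0-1 → 1 (borrow)
  0-0-1 → 1 (borrow)
  0-0-1 → 1 (borrow)
  0-0-1 → 1 (borrow)
  1-1-1 → 1 (borrow)
  1-0-1 → 0

0b11111100111010000100100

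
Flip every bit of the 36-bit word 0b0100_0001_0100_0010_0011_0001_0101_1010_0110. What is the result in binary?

Invert each bit: 010000010100001000110001010110100110 → 101111101011110111001110101001011001.

0b101111101011110111001110101001011001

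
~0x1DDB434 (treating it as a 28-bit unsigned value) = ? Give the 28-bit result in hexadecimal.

Each hex digit d becomes F−d:
  1→E, D→2, D→2, B→4, 4→B, 3→C, 4→B

0xE224BCB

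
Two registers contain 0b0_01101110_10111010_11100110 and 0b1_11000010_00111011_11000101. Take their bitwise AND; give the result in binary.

AND bit by bit (1 only where both bits are 1):
  0011011101011101011100110
& 1110000100011101111000101
= 0010000100011101011000100

0b0010000100011101011000100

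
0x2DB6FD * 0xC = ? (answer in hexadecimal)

Multiply each base-16 digit by 12, carrying:
  D×12 = 156 → write C carry 9
  F×12+9 = 189 → write D carry 11
  6×12+11 = 83 → write 3 carry 5
  B×12+5 = 137 → write 9 carry 8
  D×12+8 = 164 → write 4 carry 10
  2×12+10 = 34 → write 2 carry 2
  remaining carry: 2

0x22493DC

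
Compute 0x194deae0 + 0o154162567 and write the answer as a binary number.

0b11010111111101101000001010111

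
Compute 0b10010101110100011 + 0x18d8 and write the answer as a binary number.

0x18d8 = 0b1100011011000 in binary.
Add column by column in base 2, right to left:
  1+0 = 1
  1+0 = 1
  0+0 = 0
  0+1 = 1
  0+1 = 1
  1+0 = 1
  0+1 = 1
  1+1 = 0 carry 1
  1+0+1 = 0 carry 1
  1+0+1 = 0 carry 1
  0+0+1 = 1
  1+1 = 0 carry 1
  0+1+1 = 0 carry 1
  1+0+1 = 0 carry 1
  0+0+1 = 1
  0+0 = 0
  1+0 = 1

0b10100010001111011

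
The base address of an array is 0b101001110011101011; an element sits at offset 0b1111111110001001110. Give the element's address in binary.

Add column by column in base 2, right to left:
  1+0 = 1
  1+1 = 0 carry 1
  0+1+1 = 0 carry 1
  1+1+1 = 1 carry 1
  0+0+1 = 1
  1+0 = 1
  1+1 = 0 carry 1
  1+0+1 = 0 carry 1
  0+0+1 = 1
  0+0 = 0
  1+1 = 0 carry 1
  1+1+1 = 1 carry 1
  1+1+1 = 1 carry 1
  0+1+1 = 0 carry 1
  0+1+1 = 0 carry 1
  1+1+1 = 1 carry 1
  0+1+1 = 0 carry 1
  1+1+1 = 1 carry 1
  0+1+1 = 0 carry 1
  final carry 1

0b10101001100100111001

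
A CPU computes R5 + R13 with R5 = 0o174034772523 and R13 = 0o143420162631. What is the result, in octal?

Add column by column in base 8, right to left:
  3+1 = 4
  2+3 = 5
  5+6 = 3 carry 1
  2+2+1 = 5
  7+6 = 5 carry 1
  7+1+1 = 1 carry 1
  4+0+1 = 5
  3+2 = 5
  0+4 = 4
  4+3 = 7
  7+4 = 3 carry 1
  1+1+1 = 3

0o337455155354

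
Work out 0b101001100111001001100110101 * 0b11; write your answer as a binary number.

Multiply each base-2 digit by 3, carrying:
  1×3 = 3 → write 1 carry 1
  0×3+1 = 1 → write 1
  1×3 = 3 → write 1 carry 1
  0×3+1 = 1 → write 1
  1×3 = 3 → write 1 carry 1
  1×3+1 = 4 → write 0 carry 2
  0×3+2 = 2 → write 0 carry 1
  0×3+1 = 1 → write 1
  1×3 = 3 → write 1 carry 1
  1×3+1 = 4 → write 0 carry 2
  0×3+2 = 2 → write 0 carry 1
  0×3+1 = 1 → write 1
  1×3 = 3 → write 1 carry 1
  0×3+1 = 1 → write 1
  0×3 = 0 → write 0
  1×3 = 3 → write 1 carry 1
  1×3+1 = 4 → write 0 carry 2
  1×3+2 = 5 → write 1 carry 2
  0×3+2 = 2 → write 0 carry 1
  0×3+1 = 1 → write 1
  1×3 = 3 → write 1 carry 1
  1×3+1 = 4 → write 0 carry 2
  0×3+2 = 2 → write 0 carry 1
  0×3+1 = 1 → write 1
  1×3 = 3 → write 1 carry 1
  0×3+1 = 1 → write 1
  1×3 = 3 → write 1 carry 1
  remaining carry: 1

0b1111100110101011100110011111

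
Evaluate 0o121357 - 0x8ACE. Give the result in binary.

0b1100000100001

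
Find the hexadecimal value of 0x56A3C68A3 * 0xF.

Multiply each base-16 digit by 15, carrying:
  3×15 = 45 → write D carry 2
  A×15+2 = 152 → write 8 carry 9
  8×15+9 = 129 → write 1 carry 8
  6×15+8 = 98 → write 2 carry 6
  C×15+6 = 186 → write A carry 11
  3×15+11 = 56 → write 8 carry 3
  A×15+3 = 153 → write 9 carry 9
  6×15+9 = 99 → write 3 carry 6
  5×15+6 = 81 → write 1 carry 5
  remaining carry: 5

0x51398A218D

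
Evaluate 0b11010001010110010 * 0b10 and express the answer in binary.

0b110100010101100100

Multiply each base-2 digit by 2, carrying:
  0×2 = 0 → write 0
  1×2 = 2 → write 0 carry 1
  0×2+1 = 1 → write 1
  0×2 = 0 → write 0
  1×2 = 2 → write 0 carry 1
  1×2+1 = 3 → write 1 carry 1
  0×2+1 = 1 → write 1
  1×2 = 2 → write 0 carry 1
  0×2+1 = 1 → write 1
  1×2 = 2 → write 0 carry 1
  0×2+1 = 1 → write 1
  0×2 = 0 → write 0
  0×2 = 0 → write 0
  1×2 = 2 → write 0 carry 1
  0×2+1 = 1 → write 1
  1×2 = 2 → write 0 carry 1
  1×2+1 = 3 → write 1 carry 1
  remaining carry: 1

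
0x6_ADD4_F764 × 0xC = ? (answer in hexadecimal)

Multiply each base-16 digit by 12, carrying:
  4×12 = 48 → write 0 carry 3
  6×12+3 = 75 → write B carry 4
  7×12+4 = 88 → write 8 carry 5
  F×12+5 = 185 → write 9 carry 11
  4×12+11 = 59 → write B carry 3
  D×12+3 = 159 → write F carry 9
  D×12+9 = 165 → write 5 carry 10
  A×12+10 = 130 → write 2 carry 8
  6×12+8 = 80 → write 0 carry 5
  remaining carry: 5

0x5025FB98B0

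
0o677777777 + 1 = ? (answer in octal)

The trailing 8 digits are 7 (max in base 8), so adding 1 cascades: they roll to 0 and the next digit up increments.

0o700000000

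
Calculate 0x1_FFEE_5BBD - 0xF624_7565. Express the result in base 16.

Subtract column by column in base 16:
  D-5 → 8
  B-6 → 5
  B-5 → 6
  5-7 → E (borrow)
  E-4-1 → 9
  E-2 → C
  F-6 → 9
  F-F → 0
  1-0 → 1

0x109C9E658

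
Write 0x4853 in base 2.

0b100100001010011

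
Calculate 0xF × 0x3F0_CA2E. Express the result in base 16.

0x3B1BD8B2

Multiply each base-16 digit by 15, carrying:
  E×15 = 210 → write 2 carry 13
  2×15+13 = 43 → write B carry 2
  A×15+2 = 152 → write 8 carry 9
  C×15+9 = 189 → write D carry 11
  0×15+11 = 11 → write B
  F×15 = 225 → write 1 carry 14
  3×15+14 = 59 → write B carry 3
  remaining carry: 3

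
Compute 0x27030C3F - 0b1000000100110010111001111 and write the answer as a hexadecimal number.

0x2600A670

0b1000000100110010111001111 = 0x10265CF in hexadecimal.
Subtract column by column in base 16:
  F-F → 0
  3-C → 7 (borrow)
  C-5-1 → 6
  0-6 → A (borrow)
  3-2-1 → 0
  0-0 → 0
  7-1 → 6
  2-0 → 2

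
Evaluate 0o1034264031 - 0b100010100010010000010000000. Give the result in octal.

0o410043631

0b100010100010010000010000000 = 0o424220200 in octal.
Subtract column by column in base 8:
  1-0 → 1
  3-0 → 3
  0-2 → 6 (borrow)
  4-0-1 → 3
  6-2 → 4
  2-2 → 0
  4-4 → 0
  3-2 → 1
  0-4 → 4 (borrow)
  1-0-1 → 0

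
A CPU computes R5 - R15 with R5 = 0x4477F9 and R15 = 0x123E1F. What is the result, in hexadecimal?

Subtract column by column in base 16:
  9-F → A (borrow)
  F-1-1 → D
  7-E → 9 (borrow)
  7-3-1 → 3
  4-2 → 2
  4-1 → 3

0x3239DA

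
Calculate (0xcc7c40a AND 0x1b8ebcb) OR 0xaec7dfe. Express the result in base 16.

0xaecfdfe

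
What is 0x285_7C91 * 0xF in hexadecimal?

Multiply each base-16 digit by 15, carrying:
  1×15 = 15 → write F
  9×15 = 135 → write 7 carry 8
  C×15+8 = 188 → write C carry 11
  7×15+11 = 116 → write 4 carry 7
  5×15+7 = 82 → write 2 carry 5
  8×15+5 = 125 → write D carry 7
  2×15+7 = 37 → write 5 carry 2
  remaining carry: 2

0x25D24C7F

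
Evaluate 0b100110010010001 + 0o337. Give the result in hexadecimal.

0b100110010010001 = 0x4C91 in hexadecimal.
0o337 = 0xDF in hexadecimal.
Add column by column in base 16, right to left:
  1+F = 0 carry 1
  9+D+1 = 7 carry 1
  C+0+1 = D
  4+0 = 4

0x4D70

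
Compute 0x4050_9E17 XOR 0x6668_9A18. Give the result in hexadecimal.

0x2638040F

XOR each hex digit independently (no carries):
  4^6=2, 0^6=6, 5^6=3, 0^8=8, 9^9=0, E^A=4, 1^1=0, 7^8=F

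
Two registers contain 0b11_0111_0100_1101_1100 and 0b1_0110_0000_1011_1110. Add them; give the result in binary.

0b1001101010110011010

Add column by column in base 2, right to left:
  0+0 = 0
  0+1 = 1
  1+1 = 0 carry 1
  1+1+1 = 1 carry 1
  1+1+1 = 1 carry 1
  0+1+1 = 0 carry 1
  1+0+1 = 0 carry 1
  1+1+1 = 1 carry 1
  0+0+1 = 1
  0+0 = 0
  1+0 = 1
  0+0 = 0
  1+0 = 1
  1+1 = 0 carry 1
  1+1+1 = 1 carry 1
  0+0+1 = 1
  1+1 = 0 carry 1
  1+0+1 = 0 carry 1
  final carry 1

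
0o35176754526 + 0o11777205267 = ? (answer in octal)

0o47176162015

Add column by column in base 8, right to left:
  6+7 = 5 carry 1
  2+6+1 = 1 carry 1
  5+2+1 = 0 carry 1
  4+5+1 = 2 carry 1
  5+0+1 = 6
  7+2 = 1 carry 1
  6+7+1 = 6 carry 1
  7+7+1 = 7 carry 1
  1+7+1 = 1 carry 1
  5+1+1 = 7
  3+1 = 4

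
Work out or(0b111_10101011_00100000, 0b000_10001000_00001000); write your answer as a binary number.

OR bit by bit (1 where either bit is 1):
  1111010101100100000
| 0001000100000001000
= 1111010101100101000

0b1111010101100101000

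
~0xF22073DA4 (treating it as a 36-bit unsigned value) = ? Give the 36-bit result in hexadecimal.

0x0DDF8C25B

Each hex digit d becomes F−d:
  F→0, 2→D, 2→D, 0→F, 7→8, 3→C, D→2, A→5, 4→B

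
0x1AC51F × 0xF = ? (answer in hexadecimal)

Multiply each base-16 digit by 15, carrying:
  F×15 = 225 → write 1 carry 14
  1×15+14 = 29 → write D carry 1
  5×15+1 = 76 → write C carry 4
  C×15+4 = 184 → write 8 carry 11
  A×15+11 = 161 → write 1 carry 10
  1×15+10 = 25 → write 9 carry 1
  remaining carry: 1

0x1918CD1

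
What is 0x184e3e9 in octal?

Expand each hex digit to 4 bits: 1=0001 8=1000 4=0100 e=1110 3=0011 e=1110 9=1001.
Group the bits in threes: 001 100 001 001 110 001 111 101 001 → 141161751.

0o141161751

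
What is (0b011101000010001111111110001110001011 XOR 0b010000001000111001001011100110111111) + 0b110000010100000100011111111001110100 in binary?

First 0b011101000010001111111110001110001011 XOR 0b010000001000111001001011100110111111 = 0b001101001010110110110101101000110100.
Add column by column in base 2, right to left:
  0+0 = 0
  0+0 = 0
  1+1 = 0 carry 1
  0+0+1 = 1
  1+1 = 0 carry 1
  1+1+1 = 1 carry 1
  0+1+1 = 0 carry 1
  0+0+1 = 1
  0+0 = 0
  1+1 = 0 carry 1
  0+1+1 = 0 carry 1
  1+1+1 = 1 carry 1
  1+1+1 = 1 carry 1
  0+1+1 = 0 carry 1
  1+1+1 = 1 carry 1
  0+1+1 = 0 carry 1
  1+1+1 = 1 carry 1
  1+0+1 = 0 carry 1
  0+0+1 = 1
  1+0 = 1
  1+1 = 0 carry 1
  0+0+1 = 1
  1+0 = 1
  1+0 = 1
  0+0 = 0
  1+0 = 1
  0+1 = 1
  1+0 = 1
  0+1 = 1
  0+0 = 0
  1+0 = 1
  0+0 = 0
  1+0 = 1
  1+0 = 1
  0+1 = 1
  0+1 = 1

0b111101011110111011010101100010101000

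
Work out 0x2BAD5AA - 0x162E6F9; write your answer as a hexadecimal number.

0x157EEB1

Subtract column by column in base 16:
  A-9 → 1
  A-F → B (borrow)
  5-6-1 → E (borrow)
  D-E-1 → E (borrow)
  A-2-1 → 7
  B-6 → 5
  2-1 → 1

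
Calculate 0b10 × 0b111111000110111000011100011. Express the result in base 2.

0b1111110001101110000111000110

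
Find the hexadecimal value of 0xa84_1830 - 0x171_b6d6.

Subtract column by column in base 16:
  0-6 → a (borrow)
  3-d-1 → 5 (borrow)
  8-6-1 → 1
  1-b → 6 (borrow)
  4-1-1 → 2
  8-7 → 1
  a-1 → 9

0x912615a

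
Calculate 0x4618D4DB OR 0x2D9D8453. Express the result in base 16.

0x6F9DD4DB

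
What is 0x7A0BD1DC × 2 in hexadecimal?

0xF417A3B8

Multiply each base-16 digit by 2, carrying:
  C×2 = 24 → write 8 carry 1
  D×2+1 = 27 → write B carry 1
  1×2+1 = 3 → write 3
  D×2 = 26 → write A carry 1
  B×2+1 = 23 → write 7 carry 1
  0×2+1 = 1 → write 1
  A×2 = 20 → write 4 carry 1
  7×2+1 = 15 → write F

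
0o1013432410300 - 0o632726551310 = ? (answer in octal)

0o160503636770

Subtract column by column in base 8:
  0-0 → 0
  0-1 → 7 (borrow)
  3-3-1 → 7 (borrow)
  0-1-1 → 6 (borrow)
  1-5-1 → 3 (borrow)
  4-5-1 → 6 (borrow)
  2-6-1 → 3 (borrow)
  3-2-1 → 0
  4-7 → 5 (borrow)
  3-2-1 → 0
  1-3 → 6 (borrow)
  0-6-1 → 1 (borrow)
  1-0-1 → 0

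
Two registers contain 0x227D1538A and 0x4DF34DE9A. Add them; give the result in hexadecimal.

Add column by column in base 16, right to left:
  A+A = 4 carry 1
  8+9+1 = 2 carry 1
  3+E+1 = 2 carry 1
  5+D+1 = 3 carry 1
  1+4+1 = 6
  D+3 = 0 carry 1
  7+F+1 = 7 carry 1
  2+D+1 = 0 carry 1
  2+4+1 = 7

0x707063224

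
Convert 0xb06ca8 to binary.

Expand each hex digit to 4 bits: b=1011 0=0000 6=0110 c=1100 a=1010 8=1000.

0b101100000110110010101000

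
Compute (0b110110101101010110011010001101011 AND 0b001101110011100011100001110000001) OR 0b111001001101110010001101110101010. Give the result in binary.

0b110110101101010110011010001101011 AND 0b001101110011100011100001110000001 = 0b000100100001000010000000000000001.
Then OR with 0b111001001101110010001101110101010.

0b111101101101110010001101110101011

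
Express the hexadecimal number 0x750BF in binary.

0b1110101000010111111

Expand each hex digit to 4 bits: 7=0111 5=0101 0=0000 B=1011 F=1111.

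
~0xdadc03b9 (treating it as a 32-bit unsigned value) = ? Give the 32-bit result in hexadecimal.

Each hex digit d becomes f−d:
  d→2, a→5, d→2, c→3, 0→f, 3→c, b→4, 9→6

0x2523fc46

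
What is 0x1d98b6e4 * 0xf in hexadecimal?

0x1bbf2b75c

Multiply each base-16 digit by 15, carrying:
  4×15 = 60 → write c carry 3
  e×15+3 = 213 → write 5 carry 13
  6×15+13 = 103 → write 7 carry 6
  b×15+6 = 171 → write b carry 10
  8×15+10 = 130 → write 2 carry 8
  9×15+8 = 143 → write f carry 8
  d×15+8 = 203 → write b carry 12
  1×15+12 = 27 → write b carry 1
  remaining carry: 1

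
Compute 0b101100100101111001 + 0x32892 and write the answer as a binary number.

0x32892 = 0b110010100010010010 in binary.
Add column by column in base 2, right to left:
  1+0 = 1
  0+1 = 1
  0+0 = 0
  1+0 = 1
  1+1 = 0 carry 1
  1+0+1 = 0 carry 1
  1+0+1 = 0 carry 1
  0+1+1 = 0 carry 1
  1+0+1 = 0 carry 1
  0+0+1 = 1
  0+0 = 0
  1+1 = 0 carry 1
  0+0+1 = 1
  0+1 = 1
  1+0 = 1
  1+0 = 1
  0+1 = 1
  1+1 = 0 carry 1
  final carry 1

0b1011111001000001011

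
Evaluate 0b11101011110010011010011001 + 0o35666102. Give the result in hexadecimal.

0x42692DB

0b11101011110010011010011001 = 0x3AF2699 in hexadecimal.
0o35666102 = 0x776C42 in hexadecimal.
Add column by column in base 16, right to left:
  9+2 = B
  9+4 = D
  6+C = 2 carry 1
  2+6+1 = 9
  F+7 = 6 carry 1
  A+7+1 = 2 carry 1
  3+0+1 = 4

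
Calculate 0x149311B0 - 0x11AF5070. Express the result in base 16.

0x2E3C140

Subtract column by column in base 16:
  0-0 → 0
  B-7 → 4
  1-0 → 1
  1-5 → C (borrow)
  3-F-1 → 3 (borrow)
  9-A-1 → E (borrow)
  4-1-1 → 2
  1-1 → 0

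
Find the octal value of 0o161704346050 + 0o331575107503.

0o513501455553

Add column by column in base 8, right to left:
  0+3 = 3
  5+0 = 5
  0+5 = 5
  6+7 = 5 carry 1
  4+0+1 = 5
  3+1 = 4
  4+5 = 1 carry 1
  0+7+1 = 0 carry 1
  7+5+1 = 5 carry 1
  1+1+1 = 3
  6+3 = 1 carry 1
  1+3+1 = 5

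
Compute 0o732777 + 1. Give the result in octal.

The trailing 3 digits are 7 (max in base 8), so adding 1 cascades: they roll to 0 and the next digit up increments.

0o733000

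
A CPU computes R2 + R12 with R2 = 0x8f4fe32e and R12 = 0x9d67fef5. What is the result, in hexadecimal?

Add column by column in base 16, right to left:
  e+5 = 3 carry 1
  2+f+1 = 2 carry 1
  3+e+1 = 2 carry 1
  e+f+1 = e carry 1
  f+7+1 = 7 carry 1
  4+6+1 = b
  f+d = c carry 1
  8+9+1 = 2 carry 1
  final carry 1

0x12cb7e223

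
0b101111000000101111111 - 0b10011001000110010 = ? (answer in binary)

0b101100100111101001101

Subtract column by column in base 2:
  1-0 → 1
  1-1 → 0
  1-0 → 1
  1-0 → 1
  1-1 → 0
  1-1 → 0
  1-0 → 1
  0-0 → 0
  1-0 → 1
  0-1 → 1 (borrow)
  0-0-1 → 1 (borrow)
  0-0-1 → 1 (borrow)
  0-1-1 → 0 (borrow)
  0-1-1 → 0 (borrow)
  0-0-1 → 1 (borrow)
  1-0-1 → 0
  1-1 → 0
  1-0 → 1
  1-0 → 1
  0-0 → 0
  1-0 → 1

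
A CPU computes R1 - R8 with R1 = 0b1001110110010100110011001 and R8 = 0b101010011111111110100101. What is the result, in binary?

Subtract column by column in base 2:
  1-1 → 0
  0-0 → 0
  0-1 → 1 (borrow)
  1-0-1 → 0
  1-0 → 1
  0-1 → 1 (borrow)
  0-0-1 → 1 (borrow)
  1-1-1 → 1 (borrow)
  1-1-1 → 1 (borrow)
  0-1-1 → 0 (borrow)
  0-1-1 → 0 (borrow)
  1-1-1 → 1 (borrow)
  0-1-1 → 0 (borrow)
  1-1-1 → 1 (borrow)
  0-1-1 → 0 (borrow)
  0-1-1 → 0 (borrow)
  1-1-1 → 1 (borrow)
  1-0-1 → 0
  0-0 → 0
  1-1 → 0
  1-0 → 1
  1-1 → 0
  0-0 → 0
  0-1 → 1 (borrow)
  1-0-1 → 0

0b100100010010100111110100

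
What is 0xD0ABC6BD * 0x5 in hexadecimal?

0x4135AE1B1

Multiply each base-16 digit by 5, carrying:
  D×5 = 65 → write 1 carry 4
  B×5+4 = 59 → write B carry 3
  6×5+3 = 33 → write 1 carry 2
  C×5+2 = 62 → write E carry 3
  B×5+3 = 58 → write A carry 3
  A×5+3 = 53 → write 5 carry 3
  0×5+3 = 3 → write 3
  D×5 = 65 → write 1 carry 4
  remaining carry: 4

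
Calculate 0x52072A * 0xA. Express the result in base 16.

0x33447A4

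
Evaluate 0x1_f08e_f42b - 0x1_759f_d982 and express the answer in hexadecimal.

0x7aef1aa9

Subtract column by column in base 16:
  b-2 → 9
  2-8 → a (borrow)
  4-9-1 → a (borrow)
  f-d-1 → 1
  e-f → f (borrow)
  8-9-1 → e (borrow)
  0-5-1 → a (borrow)
  f-7-1 → 7
  1-1 → 0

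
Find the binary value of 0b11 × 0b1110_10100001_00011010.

Multiply each base-2 digit by 3, carrying:
  0×3 = 0 → write 0
  1×3 = 3 → write 1 carry 1
  0×3+1 = 1 → write 1
  1×3 = 3 → write 1 carry 1
  1×3+1 = 4 → write 0 carry 2
  0×3+2 = 2 → write 0 carry 1
  0×3+1 = 1 → write 1
  0×3 = 0 → write 0
  1×3 = 3 → write 1 carry 1
  0×3+1 = 1 → write 1
  0×3 = 0 → write 0
  0×3 = 0 → write 0
  0×3 = 0 → write 0
  1×3 = 3 → write 1 carry 1
  0×3+1 = 1 → write 1
  1×3 = 3 → write 1 carry 1
  0×3+1 = 1 → write 1
  1×3 = 3 → write 1 carry 1
  1×3+1 = 4 → write 0 carry 2
  1×3+2 = 5 → write 1 carry 2
  remaining carry: 10

0b1010111110001101001110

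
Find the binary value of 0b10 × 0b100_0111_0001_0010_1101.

0b10001110001001011010

Multiply each base-2 digit by 2, carrying:
  1×2 = 2 → write 0 carry 1
  0×2+1 = 1 → write 1
  1×2 = 2 → write 0 carry 1
  1×2+1 = 3 → write 1 carry 1
  0×2+1 = 1 → write 1
  1×2 = 2 → write 0 carry 1
  0×2+1 = 1 → write 1
  0×2 = 0 → write 0
  1×2 = 2 → write 0 carry 1
  0×2+1 = 1 → write 1
  0×2 = 0 → write 0
  0×2 = 0 → write 0
  1×2 = 2 → write 0 carry 1
  1×2+1 = 3 → write 1 carry 1
  1×2+1 = 3 → write 1 carry 1
  0×2+1 = 1 → write 1
  0×2 = 0 → write 0
  0×2 = 0 → write 0
  1×2 = 2 → write 0 carry 1
  remaining carry: 1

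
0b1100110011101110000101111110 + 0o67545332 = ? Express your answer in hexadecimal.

0xDADAC58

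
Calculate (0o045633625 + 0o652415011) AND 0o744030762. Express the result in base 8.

0o700010622

Add column by column in base 8, right to left:
  5+1 = 6
  2+1 = 3
  6+0 = 6
  3+5 = 0 carry 1
  3+1+1 = 5
  6+4 = 2 carry 1
  5+2+1 = 0 carry 1
  4+5+1 = 2 carry 1
  0+6+1 = 7
Sum = 0o720250636; now AND with 0o744030762:
  7&7=7, 2&4=0, 0&4=0, 2&0=0, 5&3=1, 0&0=0, 6&7=6, 3&6=2, 6&2=2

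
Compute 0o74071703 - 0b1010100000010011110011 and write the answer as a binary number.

0o74071703 = 0b111100000111001111000011 in binary.
Subtract column by column in base 2:
  1-1 → 0
  1-1 → 0
  0-0 → 0
  0-0 → 0
  0-1 → 1 (borrow)
  0-1-1 → 0 (borrow)
  1-1-1 → 1 (borrow)
  1-1-1 → 1 (borrow)
  1-0-1 → 0
  1-0 → 1
  0-1 → 1 (borrow)
  0-0-1 → 1 (borrow)
  1-0-1 → 0
  1-0 → 1
  1-0 → 1
  0-0 → 0
  0-0 → 0
  0-1 → 1 (borrow)
  0-0-1 → 1 (borrow)
  0-1-1 → 0 (borrow)
  1-0-1 → 0
  1-1 → 0
  1-0 → 1
  1-0 → 1

0b110001100110111011010000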